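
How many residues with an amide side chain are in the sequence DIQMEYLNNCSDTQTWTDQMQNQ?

Asparagine (N) and glutamine (Q) have uncharged amide side chains.
Matching residues: Q3, N8, N9, Q14, Q19, Q21, N22, Q23.

8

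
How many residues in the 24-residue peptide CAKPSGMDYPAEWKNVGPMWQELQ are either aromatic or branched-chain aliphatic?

5

Aromatic: F, W, Y. Branched-chain aliphatic: I, L, V.
Aromatic residues here: Y9, W13, W20 (3).
Branched-chain aliphatic residues here: V16, L23 (2).
The two groups share no amino acid, so total = 3 + 2 = 5.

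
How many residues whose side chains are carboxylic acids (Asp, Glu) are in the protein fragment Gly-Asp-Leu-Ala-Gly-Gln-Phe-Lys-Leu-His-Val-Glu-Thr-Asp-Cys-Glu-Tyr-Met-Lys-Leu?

4

Matching residues: Asp2, Glu12, Asp14, Glu16.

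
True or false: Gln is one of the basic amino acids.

False

The basic amino acids are Lys (K), Arg (R), and His (H).
Glutamine is not in this group.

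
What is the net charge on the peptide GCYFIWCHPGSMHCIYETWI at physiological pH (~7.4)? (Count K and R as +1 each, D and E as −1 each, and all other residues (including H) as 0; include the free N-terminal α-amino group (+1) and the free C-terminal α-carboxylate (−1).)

Positive (K, R): none → +0.
Negative (D, E): E17 → −1.
The N-terminus (+1) and C-terminus (−1) cancel.
Net charge = (+0) + (−1) = −1.

-1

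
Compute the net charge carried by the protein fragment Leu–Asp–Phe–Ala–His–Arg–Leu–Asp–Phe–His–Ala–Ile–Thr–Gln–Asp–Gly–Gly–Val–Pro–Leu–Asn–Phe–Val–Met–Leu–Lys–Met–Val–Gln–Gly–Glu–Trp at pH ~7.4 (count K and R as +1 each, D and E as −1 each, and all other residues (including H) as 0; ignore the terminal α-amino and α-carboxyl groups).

-2

Positive (K, R): Arg6, Lys26 → +2.
Negative (D, E): Asp2, Asp8, Asp15, Glu31 → −4.
Net charge = (+2) + (−4) = −2.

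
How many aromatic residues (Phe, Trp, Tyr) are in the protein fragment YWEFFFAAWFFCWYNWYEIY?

Matching residues: Y1, W2, F4, F5, F6, W9, F10, F11, W13, Y14, W16, Y17, Y20.

13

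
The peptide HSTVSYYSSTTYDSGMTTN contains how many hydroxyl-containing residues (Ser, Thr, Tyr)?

Matching residues: S2, T3, S5, Y6, Y7, S8, S9, T10, T11, Y12, S14, T17, T18.

13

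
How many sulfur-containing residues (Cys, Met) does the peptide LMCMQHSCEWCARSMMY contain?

7

Matching residues: M2, C3, M4, C8, C11, M15, M16.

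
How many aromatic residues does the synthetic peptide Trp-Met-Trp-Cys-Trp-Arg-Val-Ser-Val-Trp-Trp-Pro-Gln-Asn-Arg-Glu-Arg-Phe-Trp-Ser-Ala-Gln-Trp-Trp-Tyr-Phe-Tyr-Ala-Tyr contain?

Phenylalanine (F), tryptophan (W), and tyrosine (Y) have aromatic ring side chains.
Matching residues: Trp1, Trp3, Trp5, Trp10, Trp11, Phe18, Trp19, Trp23, Trp24, Tyr25, Phe26, Tyr27, Tyr29.

13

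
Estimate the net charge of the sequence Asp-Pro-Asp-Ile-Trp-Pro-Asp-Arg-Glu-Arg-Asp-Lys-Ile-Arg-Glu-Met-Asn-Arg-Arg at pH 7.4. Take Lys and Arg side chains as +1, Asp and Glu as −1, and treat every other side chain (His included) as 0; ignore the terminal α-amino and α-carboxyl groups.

0

Positive (K, R): Arg8, Arg10, Lys12, Arg14, Arg18, Arg19 → +6.
Negative (D, E): Asp1, Asp3, Asp7, Glu9, Asp11, Glu15 → −6.
Net charge = (+6) + (−6) = 0.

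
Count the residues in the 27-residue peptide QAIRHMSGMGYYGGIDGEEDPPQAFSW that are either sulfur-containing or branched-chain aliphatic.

Sulfur-containing: C, M. Branched-chain aliphatic: I, L, V.
Sulfur-containing residues here: M6, M9 (2).
Branched-chain aliphatic residues here: I3, I15 (2).
The two groups share no amino acid, so total = 2 + 2 = 4.

4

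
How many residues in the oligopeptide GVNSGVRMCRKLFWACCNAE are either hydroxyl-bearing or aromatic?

Hydroxyl-bearing: S, T, Y. Aromatic: F, W, Y.
Hydroxyl-bearing residues here: S4 (1).
Aromatic residues here: F13, W14 (2).
(Y belongs to both groups, but none appear in this sequence.) Total = 1 + 2 = 3.

3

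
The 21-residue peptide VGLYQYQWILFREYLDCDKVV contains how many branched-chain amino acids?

7

The BCAAs are Val, Leu, and Ile — aliphatic side chains with a branch point.
Matching residues: V1, L3, I9, L10, L15, V20, V21.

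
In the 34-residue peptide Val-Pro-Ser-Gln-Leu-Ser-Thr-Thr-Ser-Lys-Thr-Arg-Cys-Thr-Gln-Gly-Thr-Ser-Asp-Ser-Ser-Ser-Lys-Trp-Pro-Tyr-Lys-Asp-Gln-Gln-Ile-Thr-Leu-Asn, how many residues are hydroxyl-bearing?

14

S, T, and Y are the three residues with a side-chain hydroxyl.
Matching residues: Ser3, Ser6, Thr7, Thr8, Ser9, Thr11, Thr14, Thr17, Ser18, Ser20, Ser21, Ser22, Tyr26, Thr32.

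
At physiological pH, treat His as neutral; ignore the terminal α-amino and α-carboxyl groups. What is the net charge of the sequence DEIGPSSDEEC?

-5

The side chains ionized at physiological pH are Lys/Arg (+1) and Asp/Glu (−1); with His treated as neutral, nothing else contributes.
Positive (K, R): none → +0.
Negative (D, E): D1, E2, D8, E9, E10 → −5.
Net charge = (+0) + (−5) = −5.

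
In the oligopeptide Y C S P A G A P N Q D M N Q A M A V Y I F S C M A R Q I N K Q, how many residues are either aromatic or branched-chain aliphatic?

6

Aromatic: F, W, Y. Branched-chain aliphatic: I, L, V.
Aromatic residues here: Y1, Y19, F21 (3).
Branched-chain aliphatic residues here: V18, I20, I28 (3).
The two groups share no amino acid, so total = 3 + 3 = 6.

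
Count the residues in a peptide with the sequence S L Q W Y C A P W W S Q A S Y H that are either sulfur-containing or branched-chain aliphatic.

2

Sulfur-containing: C, M. Branched-chain aliphatic: I, L, V.
Sulfur-containing residues here: C6 (1).
Branched-chain aliphatic residues here: L2 (1).
The two groups share no amino acid, so total = 1 + 1 = 2.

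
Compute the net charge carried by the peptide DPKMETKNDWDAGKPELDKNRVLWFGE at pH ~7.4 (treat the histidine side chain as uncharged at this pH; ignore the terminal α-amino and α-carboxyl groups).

-2

Near pH 7.4, K and R contribute +1 each, D and E contribute −1 each, and every other side chain (His included, as stated) is uncharged.
Positive (K, R): K3, K7, K14, K19, R21 → +5.
Negative (D, E): D1, E5, D9, D11, E16, D18, E27 → −7.
Net charge = (+5) + (−7) = −2.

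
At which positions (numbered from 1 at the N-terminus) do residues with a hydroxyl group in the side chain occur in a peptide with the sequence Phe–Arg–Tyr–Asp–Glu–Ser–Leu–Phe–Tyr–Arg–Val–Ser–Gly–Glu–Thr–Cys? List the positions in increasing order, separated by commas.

S, T, and Y are the three residues with a side-chain hydroxyl.
Matching residues: Tyr3, Ser6, Tyr9, Ser12, Thr15.

3, 6, 9, 12, 15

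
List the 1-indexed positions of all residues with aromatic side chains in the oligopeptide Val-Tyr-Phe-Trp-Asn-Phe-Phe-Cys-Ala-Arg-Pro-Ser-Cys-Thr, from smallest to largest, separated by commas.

The aromatic amino acids are Phe (F, benzyl), Trp (W, indole), and Tyr (Y, phenol).
Matching residues: Tyr2, Phe3, Trp4, Phe6, Phe7.

2, 3, 4, 6, 7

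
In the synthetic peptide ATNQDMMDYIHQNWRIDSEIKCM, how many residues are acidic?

4

Aspartate (D) and glutamate (E) have carboxylic-acid side chains and are the acidic amino acids.
Matching residues: D5, D8, D17, E19.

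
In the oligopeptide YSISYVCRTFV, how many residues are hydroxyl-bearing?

Serine (S), threonine (T), and tyrosine (Y) each carry a hydroxyl group on the side chain.
Matching residues: Y1, S2, S4, Y5, T9.

5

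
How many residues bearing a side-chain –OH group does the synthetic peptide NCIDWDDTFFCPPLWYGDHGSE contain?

3

Serine (S), threonine (T), and tyrosine (Y) each carry a hydroxyl group on the side chain.
Matching residues: T8, Y16, S21.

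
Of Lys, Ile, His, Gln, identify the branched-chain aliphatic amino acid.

Valine (V), leucine (L), and isoleucine (I) are the branched-chain amino acids.
Of the listed options, only Ile belongs to this group.

Ile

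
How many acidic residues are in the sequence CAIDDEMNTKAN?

The acidic residues are Asp (D) and Glu (E), whose side chains end in a carboxylate group.
Matching residues: D4, D5, E6.

3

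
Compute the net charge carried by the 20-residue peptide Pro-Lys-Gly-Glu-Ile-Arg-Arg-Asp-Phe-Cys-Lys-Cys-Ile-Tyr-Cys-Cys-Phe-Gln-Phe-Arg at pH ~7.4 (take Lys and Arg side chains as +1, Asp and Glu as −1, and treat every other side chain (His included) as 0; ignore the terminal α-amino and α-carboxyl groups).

+3

Positive (K, R): Lys2, Arg6, Arg7, Lys11, Arg20 → +5.
Negative (D, E): Glu4, Asp8 → −2.
Net charge = (+5) + (−2) = +3.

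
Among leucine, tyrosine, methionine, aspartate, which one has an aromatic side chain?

tyrosine

F, W, and Y each carry an aromatic ring on the side chain.
Of the listed options, only tyrosine belongs to this group.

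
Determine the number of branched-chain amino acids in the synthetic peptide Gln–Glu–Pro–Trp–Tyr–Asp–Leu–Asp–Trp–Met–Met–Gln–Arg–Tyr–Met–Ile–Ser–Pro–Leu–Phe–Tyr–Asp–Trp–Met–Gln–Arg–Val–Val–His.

The BCAAs are Val, Leu, and Ile — aliphatic side chains with a branch point.
Matching residues: Leu7, Ile16, Leu19, Val27, Val28.

5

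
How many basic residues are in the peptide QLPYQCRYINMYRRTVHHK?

6

Lysine (K), arginine (R), and histidine (H) have basic, nitrogen-containing side chains.
Matching residues: R7, R13, R14, H17, H18, K19.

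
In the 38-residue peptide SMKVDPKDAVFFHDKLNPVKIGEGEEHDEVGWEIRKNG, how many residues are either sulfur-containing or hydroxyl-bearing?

Sulfur-containing: C, M. Hydroxyl-bearing: S, T, Y.
Sulfur-containing residues here: M2 (1).
Hydroxyl-bearing residues here: S1 (1).
The two groups share no amino acid, so total = 1 + 1 = 2.

2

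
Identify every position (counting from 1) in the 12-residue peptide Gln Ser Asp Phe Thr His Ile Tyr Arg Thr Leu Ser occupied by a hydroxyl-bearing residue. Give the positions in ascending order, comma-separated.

2, 5, 8, 10, 12

The –OH-bearing residues are Ser, Thr (aliphatic alcohols), and Tyr (phenol).
Matching residues: Ser2, Thr5, Tyr8, Thr10, Ser12.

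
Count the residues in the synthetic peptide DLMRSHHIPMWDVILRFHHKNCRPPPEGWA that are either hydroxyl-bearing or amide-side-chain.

2

Hydroxyl-bearing: S, T, Y. Amide-side-chain: N, Q.
Hydroxyl-bearing residues here: S5 (1).
Amide-side-chain residues here: N21 (1).
The two groups share no amino acid, so total = 1 + 1 = 2.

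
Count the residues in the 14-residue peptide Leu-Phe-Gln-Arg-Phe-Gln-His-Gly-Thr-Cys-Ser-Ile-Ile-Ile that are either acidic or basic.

Acidic: D, E. Basic: H, K, R.
Acidic residues here: none (0).
Basic residues here: Arg4, His7 (2).
The two groups share no amino acid, so total = 0 + 2 = 2.

2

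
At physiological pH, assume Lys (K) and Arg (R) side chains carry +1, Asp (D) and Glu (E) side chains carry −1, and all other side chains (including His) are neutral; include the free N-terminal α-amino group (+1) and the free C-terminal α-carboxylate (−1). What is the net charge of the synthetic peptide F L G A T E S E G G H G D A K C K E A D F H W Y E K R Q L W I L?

Positive (K, R): K15, K17, K26, R27 → +4.
Negative (D, E): E6, E8, D13, E18, D20, E25 → −6.
The N-terminus (+1) and C-terminus (−1) cancel.
Net charge = (+4) + (−6) = −2.

-2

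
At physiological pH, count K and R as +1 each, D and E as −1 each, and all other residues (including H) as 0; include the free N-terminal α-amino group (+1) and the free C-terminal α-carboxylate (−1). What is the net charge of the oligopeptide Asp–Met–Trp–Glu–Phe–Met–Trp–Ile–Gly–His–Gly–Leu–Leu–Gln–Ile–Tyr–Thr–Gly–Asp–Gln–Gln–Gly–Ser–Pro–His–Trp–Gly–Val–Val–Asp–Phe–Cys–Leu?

-4

Positive (K, R): none → +0.
Negative (D, E): Asp1, Glu4, Asp19, Asp30 → −4.
The N-terminus (+1) and C-terminus (−1) cancel.
Net charge = (+0) + (−4) = −4.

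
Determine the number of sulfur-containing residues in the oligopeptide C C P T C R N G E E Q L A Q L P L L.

Cysteine (C, thiol) and methionine (M, thioether) are the two sulfur-containing amino acids.
Matching residues: C1, C2, C5.

3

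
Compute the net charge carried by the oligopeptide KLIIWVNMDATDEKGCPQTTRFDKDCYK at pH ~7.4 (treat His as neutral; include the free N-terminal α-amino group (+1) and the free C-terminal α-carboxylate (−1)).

0

The side chains ionized at physiological pH are Lys/Arg (+1) and Asp/Glu (−1); with His treated as neutral, nothing else contributes.
Positive (K, R): K1, K14, R21, K24, K28 → +5.
Negative (D, E): D9, D12, E13, D23, D25 → −5.
The N-terminus (+1) and C-terminus (−1) cancel.
Net charge = (+5) + (−5) = 0.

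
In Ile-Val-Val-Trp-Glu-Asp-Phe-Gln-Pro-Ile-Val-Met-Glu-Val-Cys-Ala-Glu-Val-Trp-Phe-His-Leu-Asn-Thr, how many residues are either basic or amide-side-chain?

3

Basic: H, K, R. Amide-side-chain: N, Q.
Basic residues here: His21 (1).
Amide-side-chain residues here: Gln8, Asn23 (2).
The two groups share no amino acid, so total = 1 + 2 = 3.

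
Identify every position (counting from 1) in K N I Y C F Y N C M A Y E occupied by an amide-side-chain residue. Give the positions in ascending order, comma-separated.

Only N (asparagine) and Q (glutamine) carry a side-chain carboxamide.
Matching residues: N2, N8.

2, 8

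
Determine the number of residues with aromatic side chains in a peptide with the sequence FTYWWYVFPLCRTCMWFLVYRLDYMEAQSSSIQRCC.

10

The aromatic amino acids are Phe (F, benzyl), Trp (W, indole), and Tyr (Y, phenol).
Matching residues: F1, Y3, W4, W5, Y6, F8, W16, F17, Y20, Y24.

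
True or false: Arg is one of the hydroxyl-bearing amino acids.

The –OH-bearing residues are Ser, Thr (aliphatic alcohols), and Tyr (phenol).
Arginine is not in this group.

False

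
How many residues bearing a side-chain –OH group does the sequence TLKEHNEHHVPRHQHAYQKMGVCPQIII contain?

The –OH-bearing residues are Ser, Thr (aliphatic alcohols), and Tyr (phenol).
Matching residues: T1, Y17.

2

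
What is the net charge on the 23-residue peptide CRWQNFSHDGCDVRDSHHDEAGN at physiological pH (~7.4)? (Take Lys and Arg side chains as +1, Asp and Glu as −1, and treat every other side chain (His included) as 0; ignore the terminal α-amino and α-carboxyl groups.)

Positive (K, R): R2, R14 → +2.
Negative (D, E): D9, D12, D15, D19, E20 → −5.
Net charge = (+2) + (−5) = −3.

-3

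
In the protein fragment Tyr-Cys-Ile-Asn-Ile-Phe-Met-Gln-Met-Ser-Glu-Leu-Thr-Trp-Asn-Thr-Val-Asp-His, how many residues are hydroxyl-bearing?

4

The –OH-bearing residues are Ser, Thr (aliphatic alcohols), and Tyr (phenol).
Matching residues: Tyr1, Ser10, Thr13, Thr16.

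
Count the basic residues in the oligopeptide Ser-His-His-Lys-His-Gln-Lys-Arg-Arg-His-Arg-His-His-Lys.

Lysine (K), arginine (R), and histidine (H) have basic, nitrogen-containing side chains.
Matching residues: His2, His3, Lys4, His5, Lys7, Arg8, Arg9, His10, Arg11, His12, His13, Lys14.

12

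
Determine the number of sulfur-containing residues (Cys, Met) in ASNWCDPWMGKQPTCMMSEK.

5

Matching residues: C5, M9, C15, M16, M17.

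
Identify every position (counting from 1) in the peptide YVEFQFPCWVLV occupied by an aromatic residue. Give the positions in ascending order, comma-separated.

Phenylalanine (F), tryptophan (W), and tyrosine (Y) have aromatic ring side chains.
Matching residues: Y1, F4, F6, W9.

1, 4, 6, 9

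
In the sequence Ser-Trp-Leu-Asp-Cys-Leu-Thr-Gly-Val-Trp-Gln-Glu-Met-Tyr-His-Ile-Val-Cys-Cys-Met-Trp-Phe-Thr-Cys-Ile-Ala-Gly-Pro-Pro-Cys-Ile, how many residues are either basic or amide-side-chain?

2

Basic: H, K, R. Amide-side-chain: N, Q.
Basic residues here: His15 (1).
Amide-side-chain residues here: Gln11 (1).
The two groups share no amino acid, so total = 1 + 1 = 2.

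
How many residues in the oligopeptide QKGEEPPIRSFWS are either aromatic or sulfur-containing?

2

Aromatic: F, W, Y. Sulfur-containing: C, M.
Aromatic residues here: F11, W12 (2).
Sulfur-containing residues here: none (0).
The two groups share no amino acid, so total = 2 + 0 = 2.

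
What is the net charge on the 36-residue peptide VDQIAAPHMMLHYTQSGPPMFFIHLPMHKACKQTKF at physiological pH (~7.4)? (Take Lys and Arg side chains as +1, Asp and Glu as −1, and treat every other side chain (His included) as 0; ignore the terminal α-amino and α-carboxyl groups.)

Positive (K, R): K29, K32, K35 → +3.
Negative (D, E): D2 → −1.
Net charge = (+3) + (−1) = +2.

+2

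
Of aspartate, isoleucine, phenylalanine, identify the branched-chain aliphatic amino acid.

V, L, and I make up the branched-chain aliphatic group.
Of the listed options, only isoleucine belongs to this group.

isoleucine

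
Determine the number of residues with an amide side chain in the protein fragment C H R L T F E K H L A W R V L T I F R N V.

The amide-side-chain residues are Asn (N) and Gln (Q).
Matching residues: N20.

1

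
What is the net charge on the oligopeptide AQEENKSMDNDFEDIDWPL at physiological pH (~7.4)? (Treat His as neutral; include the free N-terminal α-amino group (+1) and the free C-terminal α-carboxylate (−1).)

At pH ~7.4 the Lys and Arg side chains are protonated (+1), the Asp and Glu side chains are deprotonated (−1), and with His taken as neutral all other side chains carry no charge.
Positive (K, R): K6 → +1.
Negative (D, E): E3, E4, D9, D11, E13, D14, D16 → −7.
The N-terminus (+1) and C-terminus (−1) cancel.
Net charge = (+1) + (−7) = −6.

-6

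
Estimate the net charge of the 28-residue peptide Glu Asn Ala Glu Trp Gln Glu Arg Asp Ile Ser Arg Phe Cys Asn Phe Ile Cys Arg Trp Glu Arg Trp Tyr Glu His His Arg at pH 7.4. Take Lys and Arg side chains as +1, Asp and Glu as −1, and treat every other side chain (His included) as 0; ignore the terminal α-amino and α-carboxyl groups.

-1

Positive (K, R): Arg8, Arg12, Arg19, Arg22, Arg28 → +5.
Negative (D, E): Glu1, Glu4, Glu7, Asp9, Glu21, Glu25 → −6.
Net charge = (+5) + (−6) = −1.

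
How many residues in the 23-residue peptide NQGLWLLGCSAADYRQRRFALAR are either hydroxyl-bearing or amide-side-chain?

Hydroxyl-bearing: S, T, Y. Amide-side-chain: N, Q.
Hydroxyl-bearing residues here: S10, Y14 (2).
Amide-side-chain residues here: N1, Q2, Q16 (3).
The two groups share no amino acid, so total = 2 + 3 = 5.

5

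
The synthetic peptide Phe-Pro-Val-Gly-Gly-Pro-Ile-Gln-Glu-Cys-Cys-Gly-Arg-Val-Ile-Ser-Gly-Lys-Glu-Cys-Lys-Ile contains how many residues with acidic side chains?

2

Aspartate (D) and glutamate (E) have carboxylic-acid side chains and are the acidic amino acids.
Matching residues: Glu9, Glu19.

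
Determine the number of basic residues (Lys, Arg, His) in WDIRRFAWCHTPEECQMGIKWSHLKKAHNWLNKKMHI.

11

Matching residues: R4, R5, H10, K20, H23, K25, K26, H28, K33, K34, H36.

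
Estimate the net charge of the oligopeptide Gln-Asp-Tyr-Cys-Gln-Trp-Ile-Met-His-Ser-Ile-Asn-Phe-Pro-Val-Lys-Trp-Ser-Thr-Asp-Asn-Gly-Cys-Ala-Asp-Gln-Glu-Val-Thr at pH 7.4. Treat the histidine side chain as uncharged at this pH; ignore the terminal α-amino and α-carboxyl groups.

At pH ~7.4 the Lys and Arg side chains are protonated (+1), the Asp and Glu side chains are deprotonated (−1), and with His taken as neutral all other side chains carry no charge.
Positive (K, R): Lys16 → +1.
Negative (D, E): Asp2, Asp20, Asp25, Glu27 → −4.
Net charge = (+1) + (−4) = −3.

-3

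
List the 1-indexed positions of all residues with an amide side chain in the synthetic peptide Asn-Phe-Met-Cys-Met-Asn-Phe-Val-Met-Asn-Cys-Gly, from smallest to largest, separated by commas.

1, 6, 10

Only N (asparagine) and Q (glutamine) carry a side-chain carboxamide.
Matching residues: Asn1, Asn6, Asn10.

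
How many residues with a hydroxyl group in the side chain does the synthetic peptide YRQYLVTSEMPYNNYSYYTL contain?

S, T, and Y are the three residues with a side-chain hydroxyl.
Matching residues: Y1, Y4, T7, S8, Y12, Y15, S16, Y17, Y18, T19.

10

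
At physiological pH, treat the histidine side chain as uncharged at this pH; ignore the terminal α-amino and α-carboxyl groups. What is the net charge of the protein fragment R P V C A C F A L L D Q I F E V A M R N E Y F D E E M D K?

-4

Near pH 7.4, K and R contribute +1 each, D and E contribute −1 each, and every other side chain (His included, as stated) is uncharged.
Positive (K, R): R1, R19, K29 → +3.
Negative (D, E): D11, E15, E21, D24, E25, E26, D28 → −7.
Net charge = (+3) + (−7) = −4.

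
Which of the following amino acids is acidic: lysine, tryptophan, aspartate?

Aspartate (D) and glutamate (E) have carboxylic-acid side chains and are the acidic amino acids.
Of the listed options, only aspartate belongs to this group.

aspartate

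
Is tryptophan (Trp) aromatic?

The aromatic amino acids are Phe (F, benzyl), Trp (W, indole), and Tyr (Y, phenol).
Tryptophan is in this group.

Yes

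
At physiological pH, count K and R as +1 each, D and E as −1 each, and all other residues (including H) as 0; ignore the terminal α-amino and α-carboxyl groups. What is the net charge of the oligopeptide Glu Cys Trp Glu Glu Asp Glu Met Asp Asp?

-7

Positive (K, R): none → +0.
Negative (D, E): Glu1, Glu4, Glu5, Asp6, Glu7, Asp9, Asp10 → −7.
Net charge = (+0) + (−7) = −7.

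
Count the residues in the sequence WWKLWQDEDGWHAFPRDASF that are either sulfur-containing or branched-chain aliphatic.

1

Sulfur-containing: C, M. Branched-chain aliphatic: I, L, V.
Sulfur-containing residues here: none (0).
Branched-chain aliphatic residues here: L4 (1).
The two groups share no amino acid, so total = 0 + 1 = 1.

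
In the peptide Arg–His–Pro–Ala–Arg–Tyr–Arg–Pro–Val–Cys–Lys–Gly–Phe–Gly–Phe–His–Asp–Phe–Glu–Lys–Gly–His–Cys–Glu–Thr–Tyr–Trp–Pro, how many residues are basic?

8

K, R, and H are the three residues with basic side chains (ε-amine, guanidinium, and imidazole respectively).
Matching residues: Arg1, His2, Arg5, Arg7, Lys11, His16, Lys20, His22.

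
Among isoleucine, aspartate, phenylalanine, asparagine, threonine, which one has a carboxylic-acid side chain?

aspartate

Aspartate (D) and glutamate (E) have carboxylic-acid side chains and are the acidic amino acids.
Of the listed options, only aspartate belongs to this group.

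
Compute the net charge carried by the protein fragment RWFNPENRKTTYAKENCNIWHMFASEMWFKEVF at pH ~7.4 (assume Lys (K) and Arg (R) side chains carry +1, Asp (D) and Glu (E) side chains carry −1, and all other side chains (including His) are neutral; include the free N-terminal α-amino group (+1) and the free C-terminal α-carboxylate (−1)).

+1

Positive (K, R): R1, R8, K9, K14, K30 → +5.
Negative (D, E): E6, E15, E26, E31 → −4.
The N-terminus (+1) and C-terminus (−1) cancel.
Net charge = (+5) + (−4) = +1.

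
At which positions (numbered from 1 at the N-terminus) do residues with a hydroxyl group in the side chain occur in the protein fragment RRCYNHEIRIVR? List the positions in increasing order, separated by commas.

4

The –OH-bearing residues are Ser, Thr (aliphatic alcohols), and Tyr (phenol).
Matching residues: Y4.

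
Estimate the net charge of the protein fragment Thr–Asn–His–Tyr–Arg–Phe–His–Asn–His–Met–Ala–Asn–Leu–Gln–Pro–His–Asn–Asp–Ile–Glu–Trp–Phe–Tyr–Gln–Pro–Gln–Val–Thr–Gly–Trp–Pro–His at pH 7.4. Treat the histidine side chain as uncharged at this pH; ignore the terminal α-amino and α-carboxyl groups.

-1

At pH ~7.4 the Lys and Arg side chains are protonated (+1), the Asp and Glu side chains are deprotonated (−1), and with His taken as neutral all other side chains carry no charge.
Positive (K, R): Arg5 → +1.
Negative (D, E): Asp18, Glu20 → −2.
Net charge = (+1) + (−2) = −1.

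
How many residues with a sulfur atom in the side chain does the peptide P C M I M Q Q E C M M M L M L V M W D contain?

Cysteine (C, thiol) and methionine (M, thioether) are the two sulfur-containing amino acids.
Matching residues: C2, M3, M5, C9, M10, M11, M12, M14, M17.

9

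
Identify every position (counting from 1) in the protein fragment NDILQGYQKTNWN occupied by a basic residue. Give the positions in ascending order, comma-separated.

9

Matching residues: K9.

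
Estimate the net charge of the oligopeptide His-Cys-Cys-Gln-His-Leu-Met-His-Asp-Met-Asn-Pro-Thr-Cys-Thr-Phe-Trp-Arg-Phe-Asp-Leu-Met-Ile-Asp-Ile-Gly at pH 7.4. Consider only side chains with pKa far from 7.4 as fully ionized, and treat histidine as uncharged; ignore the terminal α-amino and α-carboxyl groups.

Near pH 7.4, K and R contribute +1 each, D and E contribute −1 each, and every other side chain (His included, as stated) is uncharged.
Positive (K, R): Arg18 → +1.
Negative (D, E): Asp9, Asp20, Asp24 → −3.
Net charge = (+1) + (−3) = −2.

-2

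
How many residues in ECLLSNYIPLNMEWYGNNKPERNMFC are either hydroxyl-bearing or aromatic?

5

Hydroxyl-bearing: S, T, Y. Aromatic: F, W, Y.
Hydroxyl-bearing residues here: S5, Y7, Y15 (3).
Aromatic residues here: Y7, W14, Y15, F25 (4).
Y is in both groups, so the 2 Y residues must not be double-counted.
Total = 3 + 4 − 2 = 5.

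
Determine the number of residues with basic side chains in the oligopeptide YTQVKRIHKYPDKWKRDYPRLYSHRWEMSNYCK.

11

K, R, and H are the three residues with basic side chains (ε-amine, guanidinium, and imidazole respectively).
Matching residues: K5, R6, H8, K9, K13, K15, R16, R20, H24, R25, K33.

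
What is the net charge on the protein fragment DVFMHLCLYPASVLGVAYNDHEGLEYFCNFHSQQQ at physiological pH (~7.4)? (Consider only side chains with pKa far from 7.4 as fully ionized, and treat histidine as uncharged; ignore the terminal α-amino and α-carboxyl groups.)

-4

At pH ~7.4 the Lys and Arg side chains are protonated (+1), the Asp and Glu side chains are deprotonated (−1), and with His taken as neutral all other side chains carry no charge.
Positive (K, R): none → +0.
Negative (D, E): D1, D20, E22, E25 → −4.
Net charge = (+0) + (−4) = −4.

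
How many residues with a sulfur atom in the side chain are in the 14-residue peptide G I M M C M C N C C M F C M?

10

The sulfur-bearing residues are cysteine (–SH) and methionine (–S–CH₃).
Matching residues: M3, M4, C5, M6, C7, C9, C10, M11, C13, M14.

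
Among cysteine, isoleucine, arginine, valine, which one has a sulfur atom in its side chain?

Cysteine (C, thiol) and methionine (M, thioether) are the two sulfur-containing amino acids.
Of the listed options, only cysteine belongs to this group.

cysteine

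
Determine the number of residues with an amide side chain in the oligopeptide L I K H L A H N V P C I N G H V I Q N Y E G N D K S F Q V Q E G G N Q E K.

9

Asparagine (N) and glutamine (Q) have uncharged amide side chains.
Matching residues: N8, N13, Q18, N19, N23, Q28, Q30, N34, Q35.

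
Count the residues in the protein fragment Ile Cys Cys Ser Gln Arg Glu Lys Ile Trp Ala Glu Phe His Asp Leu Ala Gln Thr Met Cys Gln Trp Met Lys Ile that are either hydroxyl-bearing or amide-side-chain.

5

Hydroxyl-bearing: S, T, Y. Amide-side-chain: N, Q.
Hydroxyl-bearing residues here: Ser4, Thr19 (2).
Amide-side-chain residues here: Gln5, Gln18, Gln22 (3).
The two groups share no amino acid, so total = 2 + 3 = 5.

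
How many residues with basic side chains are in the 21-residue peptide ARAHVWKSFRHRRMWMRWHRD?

10

K, R, and H are the three residues with basic side chains (ε-amine, guanidinium, and imidazole respectively).
Matching residues: R2, H4, K7, R10, H11, R12, R13, R17, H19, R20.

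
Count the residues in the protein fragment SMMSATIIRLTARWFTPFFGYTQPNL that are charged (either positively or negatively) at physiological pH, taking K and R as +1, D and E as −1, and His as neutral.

Charged side chains at pH ~7.4: K, R (positive); D, E (negative).
Matching residues: R9, R13.

2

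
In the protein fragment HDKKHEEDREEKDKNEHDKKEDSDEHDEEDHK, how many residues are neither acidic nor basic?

2

Acidic: D, E. Basic: K, R, H. All other residues are neither.
Matching residues: N15, S23.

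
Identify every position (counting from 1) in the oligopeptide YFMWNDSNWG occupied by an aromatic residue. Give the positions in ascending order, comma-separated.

1, 2, 4, 9

Matching residues: Y1, F2, W4, W9.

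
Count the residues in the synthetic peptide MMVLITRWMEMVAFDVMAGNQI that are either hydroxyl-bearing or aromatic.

3

Hydroxyl-bearing: S, T, Y. Aromatic: F, W, Y.
Hydroxyl-bearing residues here: T6 (1).
Aromatic residues here: W8, F14 (2).
(Y belongs to both groups, but none appear in this sequence.) Total = 1 + 2 = 3.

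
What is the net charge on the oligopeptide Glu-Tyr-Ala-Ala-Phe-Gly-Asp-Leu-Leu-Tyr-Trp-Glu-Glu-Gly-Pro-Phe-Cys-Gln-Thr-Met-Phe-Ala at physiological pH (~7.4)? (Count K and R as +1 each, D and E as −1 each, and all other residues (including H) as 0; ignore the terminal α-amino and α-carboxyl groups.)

-4

Positive (K, R): none → +0.
Negative (D, E): Glu1, Asp7, Glu12, Glu13 → −4.
Net charge = (+0) + (−4) = −4.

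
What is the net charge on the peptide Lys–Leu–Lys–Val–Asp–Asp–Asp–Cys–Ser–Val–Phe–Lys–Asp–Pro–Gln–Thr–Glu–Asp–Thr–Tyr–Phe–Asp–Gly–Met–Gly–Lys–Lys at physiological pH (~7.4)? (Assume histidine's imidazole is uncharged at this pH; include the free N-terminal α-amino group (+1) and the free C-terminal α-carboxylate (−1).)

-2

At pH ~7.4 the Lys and Arg side chains are protonated (+1), the Asp and Glu side chains are deprotonated (−1), and with His taken as neutral all other side chains carry no charge.
Positive (K, R): Lys1, Lys3, Lys12, Lys26, Lys27 → +5.
Negative (D, E): Asp5, Asp6, Asp7, Asp13, Glu17, Asp18, Asp22 → −7.
The N-terminus (+1) and C-terminus (−1) cancel.
Net charge = (+5) + (−7) = −2.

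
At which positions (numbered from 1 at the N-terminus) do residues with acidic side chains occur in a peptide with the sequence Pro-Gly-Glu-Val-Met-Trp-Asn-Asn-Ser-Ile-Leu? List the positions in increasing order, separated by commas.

3

The acidic residues are Asp (D) and Glu (E), whose side chains end in a carboxylate group.
Matching residues: Glu3.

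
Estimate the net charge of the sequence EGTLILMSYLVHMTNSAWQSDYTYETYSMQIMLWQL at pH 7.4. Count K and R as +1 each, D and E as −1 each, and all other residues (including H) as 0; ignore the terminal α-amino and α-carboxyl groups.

-3

Positive (K, R): none → +0.
Negative (D, E): E1, D21, E25 → −3.
Net charge = (+0) + (−3) = −3.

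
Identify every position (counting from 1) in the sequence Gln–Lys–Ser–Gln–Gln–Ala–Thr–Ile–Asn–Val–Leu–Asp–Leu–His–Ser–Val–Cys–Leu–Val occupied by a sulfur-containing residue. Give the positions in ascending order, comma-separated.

Cysteine (C, thiol) and methionine (M, thioether) are the two sulfur-containing amino acids.
Matching residues: Cys17.

17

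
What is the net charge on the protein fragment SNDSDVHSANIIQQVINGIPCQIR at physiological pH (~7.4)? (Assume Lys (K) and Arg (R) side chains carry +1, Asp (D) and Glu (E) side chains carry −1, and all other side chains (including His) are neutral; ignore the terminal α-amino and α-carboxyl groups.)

-1

Positive (K, R): R24 → +1.
Negative (D, E): D3, D5 → −2.
Net charge = (+1) + (−2) = −1.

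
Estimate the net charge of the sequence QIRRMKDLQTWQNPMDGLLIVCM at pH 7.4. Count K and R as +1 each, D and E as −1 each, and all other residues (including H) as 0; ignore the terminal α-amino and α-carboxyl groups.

Positive (K, R): R3, R4, K6 → +3.
Negative (D, E): D7, D16 → −2.
Net charge = (+3) + (−2) = +1.

+1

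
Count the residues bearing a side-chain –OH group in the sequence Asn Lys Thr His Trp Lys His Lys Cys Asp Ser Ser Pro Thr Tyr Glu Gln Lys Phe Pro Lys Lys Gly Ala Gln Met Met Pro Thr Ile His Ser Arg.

The –OH-bearing residues are Ser, Thr (aliphatic alcohols), and Tyr (phenol).
Matching residues: Thr3, Ser11, Ser12, Thr14, Tyr15, Thr29, Ser32.

7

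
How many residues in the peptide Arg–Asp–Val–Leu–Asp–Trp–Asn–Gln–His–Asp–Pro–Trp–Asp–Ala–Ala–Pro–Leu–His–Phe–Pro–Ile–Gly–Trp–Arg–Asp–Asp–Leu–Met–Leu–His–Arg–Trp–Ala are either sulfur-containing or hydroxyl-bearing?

Sulfur-containing: C, M. Hydroxyl-bearing: S, T, Y.
Sulfur-containing residues here: Met28 (1).
Hydroxyl-bearing residues here: none (0).
The two groups share no amino acid, so total = 1 + 0 = 1.

1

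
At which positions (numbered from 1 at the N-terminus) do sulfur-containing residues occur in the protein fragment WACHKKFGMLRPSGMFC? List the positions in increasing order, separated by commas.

Only Cys (C) and Met (M) have a sulfur atom in the side chain.
Matching residues: C3, M9, M15, C17.

3, 9, 15, 17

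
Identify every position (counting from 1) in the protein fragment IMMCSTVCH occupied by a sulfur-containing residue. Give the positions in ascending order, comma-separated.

2, 3, 4, 8

The sulfur-bearing residues are cysteine (–SH) and methionine (–S–CH₃).
Matching residues: M2, M3, C4, C8.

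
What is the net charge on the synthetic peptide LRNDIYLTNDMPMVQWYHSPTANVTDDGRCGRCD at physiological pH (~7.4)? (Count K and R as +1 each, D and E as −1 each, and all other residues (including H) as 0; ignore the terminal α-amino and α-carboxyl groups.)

Positive (K, R): R2, R29, R32 → +3.
Negative (D, E): D4, D10, D26, D27, D34 → −5.
Net charge = (+3) + (−5) = −2.

-2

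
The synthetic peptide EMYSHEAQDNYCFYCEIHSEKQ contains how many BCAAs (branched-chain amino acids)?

1

The BCAAs are Val, Leu, and Ile — aliphatic side chains with a branch point.
Matching residues: I17.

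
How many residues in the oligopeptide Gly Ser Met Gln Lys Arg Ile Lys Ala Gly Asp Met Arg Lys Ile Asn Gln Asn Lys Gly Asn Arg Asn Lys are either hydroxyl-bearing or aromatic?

Hydroxyl-bearing: S, T, Y. Aromatic: F, W, Y.
Hydroxyl-bearing residues here: Ser2 (1).
Aromatic residues here: none (0).
(Y belongs to both groups, but none appear in this sequence.) Total = 1 + 0 = 1.

1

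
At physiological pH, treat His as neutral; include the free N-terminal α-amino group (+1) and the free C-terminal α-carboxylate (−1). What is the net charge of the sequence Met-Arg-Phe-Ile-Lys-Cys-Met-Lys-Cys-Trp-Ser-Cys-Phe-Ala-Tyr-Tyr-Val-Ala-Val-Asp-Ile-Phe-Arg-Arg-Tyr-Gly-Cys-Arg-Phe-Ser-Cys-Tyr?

Near pH 7.4, K and R contribute +1 each, D and E contribute −1 each, and every other side chain (His included, as stated) is uncharged.
Positive (K, R): Arg2, Lys5, Lys8, Arg23, Arg24, Arg28 → +6.
Negative (D, E): Asp20 → −1.
The N-terminus (+1) and C-terminus (−1) cancel.
Net charge = (+6) + (−1) = +5.

+5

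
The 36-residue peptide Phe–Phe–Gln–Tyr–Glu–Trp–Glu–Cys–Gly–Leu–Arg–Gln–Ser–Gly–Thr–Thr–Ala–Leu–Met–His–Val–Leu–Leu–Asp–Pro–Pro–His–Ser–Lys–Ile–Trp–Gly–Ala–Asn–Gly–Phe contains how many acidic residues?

3

The acidic residues are Asp (D) and Glu (E), whose side chains end in a carboxylate group.
Matching residues: Glu5, Glu7, Asp24.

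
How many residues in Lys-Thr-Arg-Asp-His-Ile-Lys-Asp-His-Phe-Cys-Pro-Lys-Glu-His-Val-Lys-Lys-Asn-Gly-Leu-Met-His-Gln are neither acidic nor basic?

11

Acidic: D, E. Basic: K, R, H. All other residues are neither.
Matching residues: Thr2, Ile6, Phe10, Cys11, Pro12, Val16, Asn19, Gly20, Leu21, Met22, Gln24.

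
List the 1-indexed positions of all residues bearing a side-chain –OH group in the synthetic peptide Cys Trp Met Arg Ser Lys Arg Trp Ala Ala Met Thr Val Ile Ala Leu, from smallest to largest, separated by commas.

5, 12

The –OH-bearing residues are Ser, Thr (aliphatic alcohols), and Tyr (phenol).
Matching residues: Ser5, Thr12.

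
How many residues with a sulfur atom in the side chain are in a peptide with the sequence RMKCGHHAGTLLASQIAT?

The sulfur-bearing residues are cysteine (–SH) and methionine (–S–CH₃).
Matching residues: M2, C4.

2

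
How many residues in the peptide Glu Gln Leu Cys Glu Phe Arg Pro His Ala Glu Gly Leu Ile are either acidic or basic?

5

Acidic: D, E. Basic: H, K, R.
Acidic residues here: Glu1, Glu5, Glu11 (3).
Basic residues here: Arg7, His9 (2).
The two groups share no amino acid, so total = 3 + 2 = 5.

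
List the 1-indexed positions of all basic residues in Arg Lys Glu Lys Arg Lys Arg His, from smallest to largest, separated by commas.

1, 2, 4, 5, 6, 7, 8

K, R, and H are the three residues with basic side chains (ε-amine, guanidinium, and imidazole respectively).
Matching residues: Arg1, Lys2, Lys4, Arg5, Lys6, Arg7, His8.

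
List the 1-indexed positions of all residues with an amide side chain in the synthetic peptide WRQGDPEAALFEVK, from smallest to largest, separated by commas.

Only N (asparagine) and Q (glutamine) carry a side-chain carboxamide.
Matching residues: Q3.

3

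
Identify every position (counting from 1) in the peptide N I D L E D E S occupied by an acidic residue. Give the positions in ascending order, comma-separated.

Aspartate (D) and glutamate (E) have carboxylic-acid side chains and are the acidic amino acids.
Matching residues: D3, E5, D6, E7.

3, 5, 6, 7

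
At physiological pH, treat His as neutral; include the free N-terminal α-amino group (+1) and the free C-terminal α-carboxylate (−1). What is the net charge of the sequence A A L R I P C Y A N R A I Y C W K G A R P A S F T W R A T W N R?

+6

At pH ~7.4 the Lys and Arg side chains are protonated (+1), the Asp and Glu side chains are deprotonated (−1), and with His taken as neutral all other side chains carry no charge.
Positive (K, R): R4, R11, K17, R20, R27, R32 → +6.
Negative (D, E): none → −0.
The N-terminus (+1) and C-terminus (−1) cancel.
Net charge = (+6) + (−0) = +6.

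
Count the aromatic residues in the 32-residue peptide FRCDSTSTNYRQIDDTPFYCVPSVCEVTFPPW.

F, W, and Y each carry an aromatic ring on the side chain.
Matching residues: F1, Y10, F18, Y19, F29, W32.

6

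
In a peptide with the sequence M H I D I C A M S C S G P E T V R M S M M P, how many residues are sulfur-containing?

Only Cys (C) and Met (M) have a sulfur atom in the side chain.
Matching residues: M1, C6, M8, C10, M18, M20, M21.

7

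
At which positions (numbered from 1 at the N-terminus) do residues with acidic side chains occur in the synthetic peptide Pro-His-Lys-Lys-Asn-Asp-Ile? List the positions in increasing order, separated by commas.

Aspartate (D) and glutamate (E) have carboxylic-acid side chains and are the acidic amino acids.
Matching residues: Asp6.

6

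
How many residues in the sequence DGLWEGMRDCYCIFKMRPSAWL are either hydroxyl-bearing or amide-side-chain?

Hydroxyl-bearing: S, T, Y. Amide-side-chain: N, Q.
Hydroxyl-bearing residues here: Y11, S19 (2).
Amide-side-chain residues here: none (0).
The two groups share no amino acid, so total = 2 + 0 = 2.

2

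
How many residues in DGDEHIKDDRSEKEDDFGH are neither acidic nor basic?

5

Acidic: D, E. Basic: K, R, H. All other residues are neither.
Matching residues: G2, I6, S11, F17, G18.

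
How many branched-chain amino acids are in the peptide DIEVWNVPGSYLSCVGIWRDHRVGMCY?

7

The BCAAs are Val, Leu, and Ile — aliphatic side chains with a branch point.
Matching residues: I2, V4, V7, L12, V15, I17, V23.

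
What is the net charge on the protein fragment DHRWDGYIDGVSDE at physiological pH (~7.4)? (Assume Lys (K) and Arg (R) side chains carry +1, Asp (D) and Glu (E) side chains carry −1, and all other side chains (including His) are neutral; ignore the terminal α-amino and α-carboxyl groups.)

-4

Positive (K, R): R3 → +1.
Negative (D, E): D1, D5, D9, D13, E14 → −5.
Net charge = (+1) + (−5) = −4.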